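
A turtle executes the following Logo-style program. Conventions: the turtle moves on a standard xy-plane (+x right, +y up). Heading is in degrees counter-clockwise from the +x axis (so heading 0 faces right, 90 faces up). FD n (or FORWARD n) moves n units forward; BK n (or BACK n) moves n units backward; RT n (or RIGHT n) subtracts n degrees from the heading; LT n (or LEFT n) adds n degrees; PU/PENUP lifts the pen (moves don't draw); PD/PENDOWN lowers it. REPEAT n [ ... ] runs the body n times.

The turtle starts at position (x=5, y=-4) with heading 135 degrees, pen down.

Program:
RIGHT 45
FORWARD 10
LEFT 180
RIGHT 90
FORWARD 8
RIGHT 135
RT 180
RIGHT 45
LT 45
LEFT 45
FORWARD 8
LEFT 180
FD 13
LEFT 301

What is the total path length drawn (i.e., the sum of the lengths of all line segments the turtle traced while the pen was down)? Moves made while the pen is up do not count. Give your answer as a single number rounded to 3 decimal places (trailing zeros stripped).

Executing turtle program step by step:
Start: pos=(5,-4), heading=135, pen down
RT 45: heading 135 -> 90
FD 10: (5,-4) -> (5,6) [heading=90, draw]
LT 180: heading 90 -> 270
RT 90: heading 270 -> 180
FD 8: (5,6) -> (-3,6) [heading=180, draw]
RT 135: heading 180 -> 45
RT 180: heading 45 -> 225
RT 45: heading 225 -> 180
LT 45: heading 180 -> 225
LT 45: heading 225 -> 270
FD 8: (-3,6) -> (-3,-2) [heading=270, draw]
LT 180: heading 270 -> 90
FD 13: (-3,-2) -> (-3,11) [heading=90, draw]
LT 301: heading 90 -> 31
Final: pos=(-3,11), heading=31, 4 segment(s) drawn

Segment lengths:
  seg 1: (5,-4) -> (5,6), length = 10
  seg 2: (5,6) -> (-3,6), length = 8
  seg 3: (-3,6) -> (-3,-2), length = 8
  seg 4: (-3,-2) -> (-3,11), length = 13
Total = 39

Answer: 39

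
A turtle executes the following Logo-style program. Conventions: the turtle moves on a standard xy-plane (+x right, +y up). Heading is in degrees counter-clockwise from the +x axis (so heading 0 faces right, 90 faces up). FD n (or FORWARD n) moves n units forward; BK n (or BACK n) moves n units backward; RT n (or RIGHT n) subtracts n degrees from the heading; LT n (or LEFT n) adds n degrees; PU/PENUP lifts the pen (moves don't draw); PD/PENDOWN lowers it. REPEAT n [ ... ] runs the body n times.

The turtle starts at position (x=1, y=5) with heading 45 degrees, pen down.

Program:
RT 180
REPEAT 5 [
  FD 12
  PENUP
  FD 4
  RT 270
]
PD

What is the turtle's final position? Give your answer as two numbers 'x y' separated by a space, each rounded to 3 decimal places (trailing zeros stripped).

Executing turtle program step by step:
Start: pos=(1,5), heading=45, pen down
RT 180: heading 45 -> 225
REPEAT 5 [
  -- iteration 1/5 --
  FD 12: (1,5) -> (-7.485,-3.485) [heading=225, draw]
  PU: pen up
  FD 4: (-7.485,-3.485) -> (-10.314,-6.314) [heading=225, move]
  RT 270: heading 225 -> 315
  -- iteration 2/5 --
  FD 12: (-10.314,-6.314) -> (-1.828,-14.799) [heading=315, move]
  PU: pen up
  FD 4: (-1.828,-14.799) -> (1,-17.627) [heading=315, move]
  RT 270: heading 315 -> 45
  -- iteration 3/5 --
  FD 12: (1,-17.627) -> (9.485,-9.142) [heading=45, move]
  PU: pen up
  FD 4: (9.485,-9.142) -> (12.314,-6.314) [heading=45, move]
  RT 270: heading 45 -> 135
  -- iteration 4/5 --
  FD 12: (12.314,-6.314) -> (3.828,2.172) [heading=135, move]
  PU: pen up
  FD 4: (3.828,2.172) -> (1,5) [heading=135, move]
  RT 270: heading 135 -> 225
  -- iteration 5/5 --
  FD 12: (1,5) -> (-7.485,-3.485) [heading=225, move]
  PU: pen up
  FD 4: (-7.485,-3.485) -> (-10.314,-6.314) [heading=225, move]
  RT 270: heading 225 -> 315
]
PD: pen down
Final: pos=(-10.314,-6.314), heading=315, 1 segment(s) drawn

Answer: -10.314 -6.314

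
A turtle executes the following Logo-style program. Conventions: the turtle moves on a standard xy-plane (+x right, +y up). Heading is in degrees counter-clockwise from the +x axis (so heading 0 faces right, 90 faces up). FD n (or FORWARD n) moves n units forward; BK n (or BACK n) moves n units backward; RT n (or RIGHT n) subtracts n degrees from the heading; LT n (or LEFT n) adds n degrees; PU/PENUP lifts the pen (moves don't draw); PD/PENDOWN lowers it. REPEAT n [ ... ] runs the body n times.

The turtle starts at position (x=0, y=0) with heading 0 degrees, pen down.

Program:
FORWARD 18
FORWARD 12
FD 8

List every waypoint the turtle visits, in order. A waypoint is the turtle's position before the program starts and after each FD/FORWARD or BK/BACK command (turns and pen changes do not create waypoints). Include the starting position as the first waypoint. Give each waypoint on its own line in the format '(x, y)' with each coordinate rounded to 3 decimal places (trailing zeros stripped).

Answer: (0, 0)
(18, 0)
(30, 0)
(38, 0)

Derivation:
Executing turtle program step by step:
Start: pos=(0,0), heading=0, pen down
FD 18: (0,0) -> (18,0) [heading=0, draw]
FD 12: (18,0) -> (30,0) [heading=0, draw]
FD 8: (30,0) -> (38,0) [heading=0, draw]
Final: pos=(38,0), heading=0, 3 segment(s) drawn
Waypoints (4 total):
(0, 0)
(18, 0)
(30, 0)
(38, 0)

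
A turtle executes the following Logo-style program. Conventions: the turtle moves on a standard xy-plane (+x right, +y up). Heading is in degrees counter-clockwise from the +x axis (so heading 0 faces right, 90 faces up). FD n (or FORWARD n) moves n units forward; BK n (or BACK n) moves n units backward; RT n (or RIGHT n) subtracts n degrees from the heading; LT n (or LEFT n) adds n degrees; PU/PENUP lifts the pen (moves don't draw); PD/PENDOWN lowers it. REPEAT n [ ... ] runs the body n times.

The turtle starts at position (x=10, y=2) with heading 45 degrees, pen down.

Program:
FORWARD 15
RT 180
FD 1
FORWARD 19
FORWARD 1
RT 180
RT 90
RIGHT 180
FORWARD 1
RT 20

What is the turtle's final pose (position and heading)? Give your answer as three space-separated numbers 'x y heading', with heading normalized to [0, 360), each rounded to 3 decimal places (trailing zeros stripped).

Executing turtle program step by step:
Start: pos=(10,2), heading=45, pen down
FD 15: (10,2) -> (20.607,12.607) [heading=45, draw]
RT 180: heading 45 -> 225
FD 1: (20.607,12.607) -> (19.899,11.899) [heading=225, draw]
FD 19: (19.899,11.899) -> (6.464,-1.536) [heading=225, draw]
FD 1: (6.464,-1.536) -> (5.757,-2.243) [heading=225, draw]
RT 180: heading 225 -> 45
RT 90: heading 45 -> 315
RT 180: heading 315 -> 135
FD 1: (5.757,-2.243) -> (5.05,-1.536) [heading=135, draw]
RT 20: heading 135 -> 115
Final: pos=(5.05,-1.536), heading=115, 5 segment(s) drawn

Answer: 5.05 -1.536 115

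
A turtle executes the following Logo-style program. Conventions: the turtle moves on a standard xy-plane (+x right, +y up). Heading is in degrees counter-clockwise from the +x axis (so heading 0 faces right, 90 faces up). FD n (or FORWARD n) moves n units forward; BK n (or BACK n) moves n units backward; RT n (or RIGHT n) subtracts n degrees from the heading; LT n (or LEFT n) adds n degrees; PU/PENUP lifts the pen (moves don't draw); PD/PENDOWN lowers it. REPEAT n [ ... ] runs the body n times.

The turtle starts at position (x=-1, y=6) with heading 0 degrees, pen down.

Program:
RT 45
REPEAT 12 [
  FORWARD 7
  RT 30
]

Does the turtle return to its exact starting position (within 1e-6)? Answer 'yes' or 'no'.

Executing turtle program step by step:
Start: pos=(-1,6), heading=0, pen down
RT 45: heading 0 -> 315
REPEAT 12 [
  -- iteration 1/12 --
  FD 7: (-1,6) -> (3.95,1.05) [heading=315, draw]
  RT 30: heading 315 -> 285
  -- iteration 2/12 --
  FD 7: (3.95,1.05) -> (5.761,-5.711) [heading=285, draw]
  RT 30: heading 285 -> 255
  -- iteration 3/12 --
  FD 7: (5.761,-5.711) -> (3.95,-12.473) [heading=255, draw]
  RT 30: heading 255 -> 225
  -- iteration 4/12 --
  FD 7: (3.95,-12.473) -> (-1,-17.422) [heading=225, draw]
  RT 30: heading 225 -> 195
  -- iteration 5/12 --
  FD 7: (-1,-17.422) -> (-7.761,-19.234) [heading=195, draw]
  RT 30: heading 195 -> 165
  -- iteration 6/12 --
  FD 7: (-7.761,-19.234) -> (-14.523,-17.422) [heading=165, draw]
  RT 30: heading 165 -> 135
  -- iteration 7/12 --
  FD 7: (-14.523,-17.422) -> (-19.473,-12.473) [heading=135, draw]
  RT 30: heading 135 -> 105
  -- iteration 8/12 --
  FD 7: (-19.473,-12.473) -> (-21.284,-5.711) [heading=105, draw]
  RT 30: heading 105 -> 75
  -- iteration 9/12 --
  FD 7: (-21.284,-5.711) -> (-19.473,1.05) [heading=75, draw]
  RT 30: heading 75 -> 45
  -- iteration 10/12 --
  FD 7: (-19.473,1.05) -> (-14.523,6) [heading=45, draw]
  RT 30: heading 45 -> 15
  -- iteration 11/12 --
  FD 7: (-14.523,6) -> (-7.761,7.812) [heading=15, draw]
  RT 30: heading 15 -> 345
  -- iteration 12/12 --
  FD 7: (-7.761,7.812) -> (-1,6) [heading=345, draw]
  RT 30: heading 345 -> 315
]
Final: pos=(-1,6), heading=315, 12 segment(s) drawn

Start position: (-1, 6)
Final position: (-1, 6)
Distance = 0; < 1e-6 -> CLOSED

Answer: yes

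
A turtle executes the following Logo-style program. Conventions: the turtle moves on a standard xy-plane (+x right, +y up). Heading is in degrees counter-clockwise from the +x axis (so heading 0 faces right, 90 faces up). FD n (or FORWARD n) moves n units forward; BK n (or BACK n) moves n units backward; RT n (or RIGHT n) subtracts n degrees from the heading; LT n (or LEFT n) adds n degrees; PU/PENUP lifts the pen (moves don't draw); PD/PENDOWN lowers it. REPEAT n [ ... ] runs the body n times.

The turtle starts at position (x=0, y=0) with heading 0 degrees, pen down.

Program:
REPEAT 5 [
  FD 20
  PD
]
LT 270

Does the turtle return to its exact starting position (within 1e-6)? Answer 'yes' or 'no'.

Executing turtle program step by step:
Start: pos=(0,0), heading=0, pen down
REPEAT 5 [
  -- iteration 1/5 --
  FD 20: (0,0) -> (20,0) [heading=0, draw]
  PD: pen down
  -- iteration 2/5 --
  FD 20: (20,0) -> (40,0) [heading=0, draw]
  PD: pen down
  -- iteration 3/5 --
  FD 20: (40,0) -> (60,0) [heading=0, draw]
  PD: pen down
  -- iteration 4/5 --
  FD 20: (60,0) -> (80,0) [heading=0, draw]
  PD: pen down
  -- iteration 5/5 --
  FD 20: (80,0) -> (100,0) [heading=0, draw]
  PD: pen down
]
LT 270: heading 0 -> 270
Final: pos=(100,0), heading=270, 5 segment(s) drawn

Start position: (0, 0)
Final position: (100, 0)
Distance = 100; >= 1e-6 -> NOT closed

Answer: no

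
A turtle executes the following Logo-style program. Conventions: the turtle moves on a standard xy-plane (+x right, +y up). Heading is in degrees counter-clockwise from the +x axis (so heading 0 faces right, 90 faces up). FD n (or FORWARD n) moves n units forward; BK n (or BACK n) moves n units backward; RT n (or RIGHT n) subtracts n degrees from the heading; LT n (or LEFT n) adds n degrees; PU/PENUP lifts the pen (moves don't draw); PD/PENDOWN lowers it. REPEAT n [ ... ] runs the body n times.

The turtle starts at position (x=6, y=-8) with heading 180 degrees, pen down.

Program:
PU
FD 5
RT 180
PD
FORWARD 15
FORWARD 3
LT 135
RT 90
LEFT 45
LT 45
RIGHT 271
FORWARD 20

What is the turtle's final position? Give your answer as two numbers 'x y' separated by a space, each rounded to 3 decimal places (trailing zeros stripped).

Executing turtle program step by step:
Start: pos=(6,-8), heading=180, pen down
PU: pen up
FD 5: (6,-8) -> (1,-8) [heading=180, move]
RT 180: heading 180 -> 0
PD: pen down
FD 15: (1,-8) -> (16,-8) [heading=0, draw]
FD 3: (16,-8) -> (19,-8) [heading=0, draw]
LT 135: heading 0 -> 135
RT 90: heading 135 -> 45
LT 45: heading 45 -> 90
LT 45: heading 90 -> 135
RT 271: heading 135 -> 224
FD 20: (19,-8) -> (4.613,-21.893) [heading=224, draw]
Final: pos=(4.613,-21.893), heading=224, 3 segment(s) drawn

Answer: 4.613 -21.893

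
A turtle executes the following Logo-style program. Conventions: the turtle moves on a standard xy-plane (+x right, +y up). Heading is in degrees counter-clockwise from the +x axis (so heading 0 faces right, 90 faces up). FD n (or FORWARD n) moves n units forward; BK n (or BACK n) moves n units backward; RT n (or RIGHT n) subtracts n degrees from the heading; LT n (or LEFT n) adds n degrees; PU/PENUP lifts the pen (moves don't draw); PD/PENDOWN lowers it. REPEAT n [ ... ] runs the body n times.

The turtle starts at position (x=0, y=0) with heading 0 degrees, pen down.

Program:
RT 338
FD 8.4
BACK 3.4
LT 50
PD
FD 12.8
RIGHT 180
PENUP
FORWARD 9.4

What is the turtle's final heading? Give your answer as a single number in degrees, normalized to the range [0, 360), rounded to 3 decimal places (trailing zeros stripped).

Answer: 252

Derivation:
Executing turtle program step by step:
Start: pos=(0,0), heading=0, pen down
RT 338: heading 0 -> 22
FD 8.4: (0,0) -> (7.788,3.147) [heading=22, draw]
BK 3.4: (7.788,3.147) -> (4.636,1.873) [heading=22, draw]
LT 50: heading 22 -> 72
PD: pen down
FD 12.8: (4.636,1.873) -> (8.591,14.047) [heading=72, draw]
RT 180: heading 72 -> 252
PU: pen up
FD 9.4: (8.591,14.047) -> (5.687,5.107) [heading=252, move]
Final: pos=(5.687,5.107), heading=252, 3 segment(s) drawn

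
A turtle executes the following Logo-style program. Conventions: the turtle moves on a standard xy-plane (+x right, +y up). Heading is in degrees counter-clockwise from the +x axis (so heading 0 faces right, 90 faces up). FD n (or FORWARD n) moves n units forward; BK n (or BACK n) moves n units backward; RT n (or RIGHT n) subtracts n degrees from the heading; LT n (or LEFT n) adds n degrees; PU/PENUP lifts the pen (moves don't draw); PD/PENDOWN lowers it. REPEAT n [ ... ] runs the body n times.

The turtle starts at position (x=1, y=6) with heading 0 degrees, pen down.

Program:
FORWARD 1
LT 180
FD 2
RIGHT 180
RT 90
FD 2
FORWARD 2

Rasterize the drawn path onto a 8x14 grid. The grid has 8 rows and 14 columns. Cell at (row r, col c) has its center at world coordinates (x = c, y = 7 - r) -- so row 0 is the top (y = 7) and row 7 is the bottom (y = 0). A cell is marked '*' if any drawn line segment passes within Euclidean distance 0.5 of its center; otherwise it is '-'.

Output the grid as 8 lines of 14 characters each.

Answer: --------------
***-----------
*-------------
*-------------
*-------------
*-------------
--------------
--------------

Derivation:
Segment 0: (1,6) -> (2,6)
Segment 1: (2,6) -> (0,6)
Segment 2: (0,6) -> (0,4)
Segment 3: (0,4) -> (0,2)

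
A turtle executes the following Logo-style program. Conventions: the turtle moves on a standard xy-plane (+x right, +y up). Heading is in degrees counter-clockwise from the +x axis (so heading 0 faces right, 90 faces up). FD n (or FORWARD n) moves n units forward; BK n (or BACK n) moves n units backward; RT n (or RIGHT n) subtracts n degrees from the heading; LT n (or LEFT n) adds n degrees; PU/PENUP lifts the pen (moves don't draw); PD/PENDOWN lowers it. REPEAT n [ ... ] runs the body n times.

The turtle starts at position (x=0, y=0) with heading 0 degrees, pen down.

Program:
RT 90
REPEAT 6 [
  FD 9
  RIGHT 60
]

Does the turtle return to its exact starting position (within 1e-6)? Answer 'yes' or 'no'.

Executing turtle program step by step:
Start: pos=(0,0), heading=0, pen down
RT 90: heading 0 -> 270
REPEAT 6 [
  -- iteration 1/6 --
  FD 9: (0,0) -> (0,-9) [heading=270, draw]
  RT 60: heading 270 -> 210
  -- iteration 2/6 --
  FD 9: (0,-9) -> (-7.794,-13.5) [heading=210, draw]
  RT 60: heading 210 -> 150
  -- iteration 3/6 --
  FD 9: (-7.794,-13.5) -> (-15.588,-9) [heading=150, draw]
  RT 60: heading 150 -> 90
  -- iteration 4/6 --
  FD 9: (-15.588,-9) -> (-15.588,0) [heading=90, draw]
  RT 60: heading 90 -> 30
  -- iteration 5/6 --
  FD 9: (-15.588,0) -> (-7.794,4.5) [heading=30, draw]
  RT 60: heading 30 -> 330
  -- iteration 6/6 --
  FD 9: (-7.794,4.5) -> (0,0) [heading=330, draw]
  RT 60: heading 330 -> 270
]
Final: pos=(0,0), heading=270, 6 segment(s) drawn

Start position: (0, 0)
Final position: (0, 0)
Distance = 0; < 1e-6 -> CLOSED

Answer: yes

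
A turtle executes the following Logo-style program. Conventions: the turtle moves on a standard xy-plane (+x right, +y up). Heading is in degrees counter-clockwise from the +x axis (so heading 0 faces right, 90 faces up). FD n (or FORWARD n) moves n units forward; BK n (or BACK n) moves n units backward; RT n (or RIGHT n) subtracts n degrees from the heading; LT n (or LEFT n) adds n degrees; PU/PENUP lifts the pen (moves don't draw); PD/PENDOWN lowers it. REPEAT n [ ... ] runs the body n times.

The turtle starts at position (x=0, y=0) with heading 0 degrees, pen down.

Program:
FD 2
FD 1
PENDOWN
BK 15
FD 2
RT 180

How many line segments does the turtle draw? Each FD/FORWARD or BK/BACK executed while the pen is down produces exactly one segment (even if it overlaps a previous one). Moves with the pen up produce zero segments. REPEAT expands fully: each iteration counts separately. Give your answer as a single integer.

Answer: 4

Derivation:
Executing turtle program step by step:
Start: pos=(0,0), heading=0, pen down
FD 2: (0,0) -> (2,0) [heading=0, draw]
FD 1: (2,0) -> (3,0) [heading=0, draw]
PD: pen down
BK 15: (3,0) -> (-12,0) [heading=0, draw]
FD 2: (-12,0) -> (-10,0) [heading=0, draw]
RT 180: heading 0 -> 180
Final: pos=(-10,0), heading=180, 4 segment(s) drawn
Segments drawn: 4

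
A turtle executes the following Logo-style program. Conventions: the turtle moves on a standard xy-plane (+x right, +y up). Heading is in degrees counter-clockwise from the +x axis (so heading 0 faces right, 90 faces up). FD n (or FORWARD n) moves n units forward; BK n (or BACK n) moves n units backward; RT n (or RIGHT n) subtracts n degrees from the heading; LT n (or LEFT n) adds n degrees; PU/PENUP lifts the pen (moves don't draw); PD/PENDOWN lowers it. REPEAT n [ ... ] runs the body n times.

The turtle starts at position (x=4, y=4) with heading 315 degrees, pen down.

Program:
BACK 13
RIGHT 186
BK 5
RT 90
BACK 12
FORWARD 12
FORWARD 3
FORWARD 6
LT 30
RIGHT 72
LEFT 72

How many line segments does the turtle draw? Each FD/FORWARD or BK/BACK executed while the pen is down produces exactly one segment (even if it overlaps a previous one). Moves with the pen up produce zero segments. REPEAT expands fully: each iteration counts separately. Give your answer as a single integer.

Answer: 6

Derivation:
Executing turtle program step by step:
Start: pos=(4,4), heading=315, pen down
BK 13: (4,4) -> (-5.192,13.192) [heading=315, draw]
RT 186: heading 315 -> 129
BK 5: (-5.192,13.192) -> (-2.046,9.307) [heading=129, draw]
RT 90: heading 129 -> 39
BK 12: (-2.046,9.307) -> (-11.372,1.755) [heading=39, draw]
FD 12: (-11.372,1.755) -> (-2.046,9.307) [heading=39, draw]
FD 3: (-2.046,9.307) -> (0.286,11.195) [heading=39, draw]
FD 6: (0.286,11.195) -> (4.949,14.971) [heading=39, draw]
LT 30: heading 39 -> 69
RT 72: heading 69 -> 357
LT 72: heading 357 -> 69
Final: pos=(4.949,14.971), heading=69, 6 segment(s) drawn
Segments drawn: 6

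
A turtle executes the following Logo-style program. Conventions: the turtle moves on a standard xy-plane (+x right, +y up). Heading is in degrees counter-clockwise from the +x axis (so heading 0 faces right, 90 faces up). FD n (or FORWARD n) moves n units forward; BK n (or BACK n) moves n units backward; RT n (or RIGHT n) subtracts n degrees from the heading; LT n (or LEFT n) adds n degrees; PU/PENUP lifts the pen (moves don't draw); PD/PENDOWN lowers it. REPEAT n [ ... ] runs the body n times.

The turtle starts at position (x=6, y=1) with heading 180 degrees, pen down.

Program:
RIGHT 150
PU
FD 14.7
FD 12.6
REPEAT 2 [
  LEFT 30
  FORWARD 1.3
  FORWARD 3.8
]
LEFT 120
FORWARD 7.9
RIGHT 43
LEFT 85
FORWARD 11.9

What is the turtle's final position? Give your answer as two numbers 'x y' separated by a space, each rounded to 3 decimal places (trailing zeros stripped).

Answer: 21.674 8.899

Derivation:
Executing turtle program step by step:
Start: pos=(6,1), heading=180, pen down
RT 150: heading 180 -> 30
PU: pen up
FD 14.7: (6,1) -> (18.731,8.35) [heading=30, move]
FD 12.6: (18.731,8.35) -> (29.642,14.65) [heading=30, move]
REPEAT 2 [
  -- iteration 1/2 --
  LT 30: heading 30 -> 60
  FD 1.3: (29.642,14.65) -> (30.292,15.776) [heading=60, move]
  FD 3.8: (30.292,15.776) -> (32.192,19.067) [heading=60, move]
  -- iteration 2/2 --
  LT 30: heading 60 -> 90
  FD 1.3: (32.192,19.067) -> (32.192,20.367) [heading=90, move]
  FD 3.8: (32.192,20.367) -> (32.192,24.167) [heading=90, move]
]
LT 120: heading 90 -> 210
FD 7.9: (32.192,24.167) -> (25.351,20.217) [heading=210, move]
RT 43: heading 210 -> 167
LT 85: heading 167 -> 252
FD 11.9: (25.351,20.217) -> (21.674,8.899) [heading=252, move]
Final: pos=(21.674,8.899), heading=252, 0 segment(s) drawn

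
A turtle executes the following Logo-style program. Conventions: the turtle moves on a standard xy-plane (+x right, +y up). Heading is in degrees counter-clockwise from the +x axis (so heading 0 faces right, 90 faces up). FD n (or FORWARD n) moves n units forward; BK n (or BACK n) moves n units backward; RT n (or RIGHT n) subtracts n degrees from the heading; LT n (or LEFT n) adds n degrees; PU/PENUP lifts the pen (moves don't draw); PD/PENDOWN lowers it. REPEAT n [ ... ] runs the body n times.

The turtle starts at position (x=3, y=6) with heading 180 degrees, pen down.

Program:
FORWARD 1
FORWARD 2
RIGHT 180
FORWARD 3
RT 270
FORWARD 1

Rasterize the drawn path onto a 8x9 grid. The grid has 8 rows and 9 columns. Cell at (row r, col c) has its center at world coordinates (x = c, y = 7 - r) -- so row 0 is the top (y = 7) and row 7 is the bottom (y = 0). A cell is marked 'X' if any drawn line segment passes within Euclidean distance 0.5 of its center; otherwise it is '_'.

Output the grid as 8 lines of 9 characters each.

Answer: ___X_____
XXXX_____
_________
_________
_________
_________
_________
_________

Derivation:
Segment 0: (3,6) -> (2,6)
Segment 1: (2,6) -> (0,6)
Segment 2: (0,6) -> (3,6)
Segment 3: (3,6) -> (3,7)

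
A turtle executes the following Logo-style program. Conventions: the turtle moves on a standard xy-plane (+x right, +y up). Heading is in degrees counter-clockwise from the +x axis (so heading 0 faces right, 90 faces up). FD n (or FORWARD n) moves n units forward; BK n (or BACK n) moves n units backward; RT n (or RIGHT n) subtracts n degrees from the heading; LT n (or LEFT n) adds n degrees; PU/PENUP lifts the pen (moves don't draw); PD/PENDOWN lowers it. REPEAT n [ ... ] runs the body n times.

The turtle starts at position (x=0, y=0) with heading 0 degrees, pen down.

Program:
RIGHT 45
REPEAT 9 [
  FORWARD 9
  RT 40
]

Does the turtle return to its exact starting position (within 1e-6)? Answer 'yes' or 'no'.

Answer: yes

Derivation:
Executing turtle program step by step:
Start: pos=(0,0), heading=0, pen down
RT 45: heading 0 -> 315
REPEAT 9 [
  -- iteration 1/9 --
  FD 9: (0,0) -> (6.364,-6.364) [heading=315, draw]
  RT 40: heading 315 -> 275
  -- iteration 2/9 --
  FD 9: (6.364,-6.364) -> (7.148,-15.33) [heading=275, draw]
  RT 40: heading 275 -> 235
  -- iteration 3/9 --
  FD 9: (7.148,-15.33) -> (1.986,-22.702) [heading=235, draw]
  RT 40: heading 235 -> 195
  -- iteration 4/9 --
  FD 9: (1.986,-22.702) -> (-6.707,-25.031) [heading=195, draw]
  RT 40: heading 195 -> 155
  -- iteration 5/9 --
  FD 9: (-6.707,-25.031) -> (-14.864,-21.228) [heading=155, draw]
  RT 40: heading 155 -> 115
  -- iteration 6/9 --
  FD 9: (-14.864,-21.228) -> (-18.667,-13.071) [heading=115, draw]
  RT 40: heading 115 -> 75
  -- iteration 7/9 --
  FD 9: (-18.667,-13.071) -> (-16.338,-4.378) [heading=75, draw]
  RT 40: heading 75 -> 35
  -- iteration 8/9 --
  FD 9: (-16.338,-4.378) -> (-8.966,0.784) [heading=35, draw]
  RT 40: heading 35 -> 355
  -- iteration 9/9 --
  FD 9: (-8.966,0.784) -> (0,0) [heading=355, draw]
  RT 40: heading 355 -> 315
]
Final: pos=(0,0), heading=315, 9 segment(s) drawn

Start position: (0, 0)
Final position: (0, 0)
Distance = 0; < 1e-6 -> CLOSED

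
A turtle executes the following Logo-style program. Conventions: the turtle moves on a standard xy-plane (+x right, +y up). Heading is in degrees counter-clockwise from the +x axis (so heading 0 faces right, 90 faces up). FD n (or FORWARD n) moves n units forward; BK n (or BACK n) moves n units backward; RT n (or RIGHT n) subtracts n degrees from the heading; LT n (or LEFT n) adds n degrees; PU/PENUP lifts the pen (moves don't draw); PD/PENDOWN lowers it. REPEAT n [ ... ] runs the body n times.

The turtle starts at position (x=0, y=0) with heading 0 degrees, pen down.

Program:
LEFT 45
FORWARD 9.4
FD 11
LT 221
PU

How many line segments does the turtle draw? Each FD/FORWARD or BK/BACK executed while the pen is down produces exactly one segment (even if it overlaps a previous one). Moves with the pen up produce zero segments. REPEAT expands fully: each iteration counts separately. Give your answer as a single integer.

Executing turtle program step by step:
Start: pos=(0,0), heading=0, pen down
LT 45: heading 0 -> 45
FD 9.4: (0,0) -> (6.647,6.647) [heading=45, draw]
FD 11: (6.647,6.647) -> (14.425,14.425) [heading=45, draw]
LT 221: heading 45 -> 266
PU: pen up
Final: pos=(14.425,14.425), heading=266, 2 segment(s) drawn
Segments drawn: 2

Answer: 2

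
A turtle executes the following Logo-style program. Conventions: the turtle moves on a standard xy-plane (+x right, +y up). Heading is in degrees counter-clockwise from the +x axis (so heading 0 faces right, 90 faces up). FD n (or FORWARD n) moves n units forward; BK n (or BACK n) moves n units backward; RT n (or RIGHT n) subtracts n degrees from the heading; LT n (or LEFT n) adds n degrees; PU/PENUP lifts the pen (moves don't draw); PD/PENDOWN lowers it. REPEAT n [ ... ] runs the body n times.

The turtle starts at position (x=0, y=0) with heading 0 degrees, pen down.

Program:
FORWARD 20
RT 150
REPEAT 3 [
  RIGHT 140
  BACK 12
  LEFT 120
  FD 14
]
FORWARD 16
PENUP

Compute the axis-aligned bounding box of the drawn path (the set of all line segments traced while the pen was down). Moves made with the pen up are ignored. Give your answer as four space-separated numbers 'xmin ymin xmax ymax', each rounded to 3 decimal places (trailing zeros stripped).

Executing turtle program step by step:
Start: pos=(0,0), heading=0, pen down
FD 20: (0,0) -> (20,0) [heading=0, draw]
RT 150: heading 0 -> 210
REPEAT 3 [
  -- iteration 1/3 --
  RT 140: heading 210 -> 70
  BK 12: (20,0) -> (15.896,-11.276) [heading=70, draw]
  LT 120: heading 70 -> 190
  FD 14: (15.896,-11.276) -> (2.108,-13.707) [heading=190, draw]
  -- iteration 2/3 --
  RT 140: heading 190 -> 50
  BK 12: (2.108,-13.707) -> (-5.605,-22.9) [heading=50, draw]
  LT 120: heading 50 -> 170
  FD 14: (-5.605,-22.9) -> (-19.392,-20.469) [heading=170, draw]
  -- iteration 3/3 --
  RT 140: heading 170 -> 30
  BK 12: (-19.392,-20.469) -> (-29.785,-26.469) [heading=30, draw]
  LT 120: heading 30 -> 150
  FD 14: (-29.785,-26.469) -> (-41.909,-19.469) [heading=150, draw]
]
FD 16: (-41.909,-19.469) -> (-55.765,-11.469) [heading=150, draw]
PU: pen up
Final: pos=(-55.765,-11.469), heading=150, 8 segment(s) drawn

Segment endpoints: x in {-55.765, -41.909, -29.785, -19.392, -5.605, 0, 2.108, 15.896, 20}, y in {-26.469, -22.9, -20.469, -19.469, -13.707, -11.469, -11.276, 0}
xmin=-55.765, ymin=-26.469, xmax=20, ymax=0

Answer: -55.765 -26.469 20 0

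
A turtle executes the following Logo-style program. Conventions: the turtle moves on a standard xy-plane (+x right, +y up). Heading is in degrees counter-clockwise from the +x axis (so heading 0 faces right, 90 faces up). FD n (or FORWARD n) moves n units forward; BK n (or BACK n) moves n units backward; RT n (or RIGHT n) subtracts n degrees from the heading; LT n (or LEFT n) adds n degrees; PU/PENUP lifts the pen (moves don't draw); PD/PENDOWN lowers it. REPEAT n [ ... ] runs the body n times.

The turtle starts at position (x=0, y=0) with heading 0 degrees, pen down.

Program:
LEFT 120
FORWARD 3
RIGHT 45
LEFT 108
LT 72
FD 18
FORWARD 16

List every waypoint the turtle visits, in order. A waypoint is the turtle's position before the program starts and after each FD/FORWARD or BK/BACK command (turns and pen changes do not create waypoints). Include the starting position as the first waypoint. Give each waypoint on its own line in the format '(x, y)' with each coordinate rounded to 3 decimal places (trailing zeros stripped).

Answer: (0, 0)
(-1.5, 2.598)
(-6.159, -14.789)
(-10.3, -30.243)

Derivation:
Executing turtle program step by step:
Start: pos=(0,0), heading=0, pen down
LT 120: heading 0 -> 120
FD 3: (0,0) -> (-1.5,2.598) [heading=120, draw]
RT 45: heading 120 -> 75
LT 108: heading 75 -> 183
LT 72: heading 183 -> 255
FD 18: (-1.5,2.598) -> (-6.159,-14.789) [heading=255, draw]
FD 16: (-6.159,-14.789) -> (-10.3,-30.243) [heading=255, draw]
Final: pos=(-10.3,-30.243), heading=255, 3 segment(s) drawn
Waypoints (4 total):
(0, 0)
(-1.5, 2.598)
(-6.159, -14.789)
(-10.3, -30.243)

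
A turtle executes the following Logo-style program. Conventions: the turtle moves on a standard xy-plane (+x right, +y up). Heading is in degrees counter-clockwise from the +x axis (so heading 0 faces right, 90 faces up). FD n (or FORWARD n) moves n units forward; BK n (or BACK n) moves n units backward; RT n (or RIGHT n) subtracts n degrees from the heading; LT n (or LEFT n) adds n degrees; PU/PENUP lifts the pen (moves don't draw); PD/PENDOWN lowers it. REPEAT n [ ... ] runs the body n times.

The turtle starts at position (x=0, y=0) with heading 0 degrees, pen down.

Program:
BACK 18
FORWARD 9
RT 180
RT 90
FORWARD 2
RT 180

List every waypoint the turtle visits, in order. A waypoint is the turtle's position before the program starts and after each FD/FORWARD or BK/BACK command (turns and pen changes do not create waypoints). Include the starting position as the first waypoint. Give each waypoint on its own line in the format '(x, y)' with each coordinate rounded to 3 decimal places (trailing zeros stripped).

Executing turtle program step by step:
Start: pos=(0,0), heading=0, pen down
BK 18: (0,0) -> (-18,0) [heading=0, draw]
FD 9: (-18,0) -> (-9,0) [heading=0, draw]
RT 180: heading 0 -> 180
RT 90: heading 180 -> 90
FD 2: (-9,0) -> (-9,2) [heading=90, draw]
RT 180: heading 90 -> 270
Final: pos=(-9,2), heading=270, 3 segment(s) drawn
Waypoints (4 total):
(0, 0)
(-18, 0)
(-9, 0)
(-9, 2)

Answer: (0, 0)
(-18, 0)
(-9, 0)
(-9, 2)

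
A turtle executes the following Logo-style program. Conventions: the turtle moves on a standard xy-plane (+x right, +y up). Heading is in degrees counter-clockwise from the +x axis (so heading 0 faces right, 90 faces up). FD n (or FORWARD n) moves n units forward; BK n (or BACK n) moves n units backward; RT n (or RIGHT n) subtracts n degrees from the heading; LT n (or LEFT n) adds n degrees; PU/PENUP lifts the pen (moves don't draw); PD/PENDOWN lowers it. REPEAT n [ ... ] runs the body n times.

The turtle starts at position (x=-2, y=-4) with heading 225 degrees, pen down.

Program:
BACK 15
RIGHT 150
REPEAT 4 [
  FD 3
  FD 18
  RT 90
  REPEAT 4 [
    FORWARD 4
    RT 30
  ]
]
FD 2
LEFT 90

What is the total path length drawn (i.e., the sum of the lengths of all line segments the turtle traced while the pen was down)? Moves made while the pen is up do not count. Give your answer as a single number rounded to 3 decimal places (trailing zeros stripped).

Answer: 165

Derivation:
Executing turtle program step by step:
Start: pos=(-2,-4), heading=225, pen down
BK 15: (-2,-4) -> (8.607,6.607) [heading=225, draw]
RT 150: heading 225 -> 75
REPEAT 4 [
  -- iteration 1/4 --
  FD 3: (8.607,6.607) -> (9.383,9.504) [heading=75, draw]
  FD 18: (9.383,9.504) -> (14.042,26.891) [heading=75, draw]
  RT 90: heading 75 -> 345
  REPEAT 4 [
    -- iteration 1/4 --
    FD 4: (14.042,26.891) -> (17.906,25.856) [heading=345, draw]
    RT 30: heading 345 -> 315
    -- iteration 2/4 --
    FD 4: (17.906,25.856) -> (20.734,23.027) [heading=315, draw]
    RT 30: heading 315 -> 285
    -- iteration 3/4 --
    FD 4: (20.734,23.027) -> (21.769,19.164) [heading=285, draw]
    RT 30: heading 285 -> 255
    -- iteration 4/4 --
    FD 4: (21.769,19.164) -> (20.734,15.3) [heading=255, draw]
    RT 30: heading 255 -> 225
  ]
  -- iteration 2/4 --
  FD 3: (20.734,15.3) -> (18.613,13.179) [heading=225, draw]
  FD 18: (18.613,13.179) -> (5.885,0.451) [heading=225, draw]
  RT 90: heading 225 -> 135
  REPEAT 4 [
    -- iteration 1/4 --
    FD 4: (5.885,0.451) -> (3.056,3.279) [heading=135, draw]
    RT 30: heading 135 -> 105
    -- iteration 2/4 --
    FD 4: (3.056,3.279) -> (2.021,7.143) [heading=105, draw]
    RT 30: heading 105 -> 75
    -- iteration 3/4 --
    FD 4: (2.021,7.143) -> (3.056,11.007) [heading=75, draw]
    RT 30: heading 75 -> 45
    -- iteration 4/4 --
    FD 4: (3.056,11.007) -> (5.885,13.835) [heading=45, draw]
    RT 30: heading 45 -> 15
  ]
  -- iteration 3/4 --
  FD 3: (5.885,13.835) -> (8.782,14.611) [heading=15, draw]
  FD 18: (8.782,14.611) -> (26.169,19.27) [heading=15, draw]
  RT 90: heading 15 -> 285
  REPEAT 4 [
    -- iteration 1/4 --
    FD 4: (26.169,19.27) -> (27.204,15.406) [heading=285, draw]
    RT 30: heading 285 -> 255
    -- iteration 2/4 --
    FD 4: (27.204,15.406) -> (26.169,11.543) [heading=255, draw]
    RT 30: heading 255 -> 225
    -- iteration 3/4 --
    FD 4: (26.169,11.543) -> (23.341,8.714) [heading=225, draw]
    RT 30: heading 225 -> 195
    -- iteration 4/4 --
    FD 4: (23.341,8.714) -> (19.477,7.679) [heading=195, draw]
    RT 30: heading 195 -> 165
  ]
  -- iteration 4/4 --
  FD 3: (19.477,7.679) -> (16.579,8.455) [heading=165, draw]
  FD 18: (16.579,8.455) -> (-0.807,13.114) [heading=165, draw]
  RT 90: heading 165 -> 75
  REPEAT 4 [
    -- iteration 1/4 --
    FD 4: (-0.807,13.114) -> (0.228,16.978) [heading=75, draw]
    RT 30: heading 75 -> 45
    -- iteration 2/4 --
    FD 4: (0.228,16.978) -> (3.056,19.806) [heading=45, draw]
    RT 30: heading 45 -> 15
    -- iteration 3/4 --
    FD 4: (3.056,19.806) -> (6.92,20.842) [heading=15, draw]
    RT 30: heading 15 -> 345
    -- iteration 4/4 --
    FD 4: (6.92,20.842) -> (10.784,19.806) [heading=345, draw]
    RT 30: heading 345 -> 315
  ]
]
FD 2: (10.784,19.806) -> (12.198,18.392) [heading=315, draw]
LT 90: heading 315 -> 45
Final: pos=(12.198,18.392), heading=45, 26 segment(s) drawn

Segment lengths:
  seg 1: (-2,-4) -> (8.607,6.607), length = 15
  seg 2: (8.607,6.607) -> (9.383,9.504), length = 3
  seg 3: (9.383,9.504) -> (14.042,26.891), length = 18
  seg 4: (14.042,26.891) -> (17.906,25.856), length = 4
  seg 5: (17.906,25.856) -> (20.734,23.027), length = 4
  seg 6: (20.734,23.027) -> (21.769,19.164), length = 4
  seg 7: (21.769,19.164) -> (20.734,15.3), length = 4
  seg 8: (20.734,15.3) -> (18.613,13.179), length = 3
  seg 9: (18.613,13.179) -> (5.885,0.451), length = 18
  seg 10: (5.885,0.451) -> (3.056,3.279), length = 4
  seg 11: (3.056,3.279) -> (2.021,7.143), length = 4
  seg 12: (2.021,7.143) -> (3.056,11.007), length = 4
  seg 13: (3.056,11.007) -> (5.885,13.835), length = 4
  seg 14: (5.885,13.835) -> (8.782,14.611), length = 3
  seg 15: (8.782,14.611) -> (26.169,19.27), length = 18
  seg 16: (26.169,19.27) -> (27.204,15.406), length = 4
  seg 17: (27.204,15.406) -> (26.169,11.543), length = 4
  seg 18: (26.169,11.543) -> (23.341,8.714), length = 4
  seg 19: (23.341,8.714) -> (19.477,7.679), length = 4
  seg 20: (19.477,7.679) -> (16.579,8.455), length = 3
  seg 21: (16.579,8.455) -> (-0.807,13.114), length = 18
  seg 22: (-0.807,13.114) -> (0.228,16.978), length = 4
  seg 23: (0.228,16.978) -> (3.056,19.806), length = 4
  seg 24: (3.056,19.806) -> (6.92,20.842), length = 4
  seg 25: (6.92,20.842) -> (10.784,19.806), length = 4
  seg 26: (10.784,19.806) -> (12.198,18.392), length = 2
Total = 165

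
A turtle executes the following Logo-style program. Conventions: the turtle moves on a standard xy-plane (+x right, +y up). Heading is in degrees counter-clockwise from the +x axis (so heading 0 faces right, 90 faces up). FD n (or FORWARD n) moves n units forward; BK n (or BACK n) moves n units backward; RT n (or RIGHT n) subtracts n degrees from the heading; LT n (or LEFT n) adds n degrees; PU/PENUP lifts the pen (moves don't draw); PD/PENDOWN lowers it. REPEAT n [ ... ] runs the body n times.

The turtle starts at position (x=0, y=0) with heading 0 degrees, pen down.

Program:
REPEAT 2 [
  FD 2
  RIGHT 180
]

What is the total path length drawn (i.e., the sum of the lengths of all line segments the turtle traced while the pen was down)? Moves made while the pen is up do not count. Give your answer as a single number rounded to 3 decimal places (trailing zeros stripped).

Executing turtle program step by step:
Start: pos=(0,0), heading=0, pen down
REPEAT 2 [
  -- iteration 1/2 --
  FD 2: (0,0) -> (2,0) [heading=0, draw]
  RT 180: heading 0 -> 180
  -- iteration 2/2 --
  FD 2: (2,0) -> (0,0) [heading=180, draw]
  RT 180: heading 180 -> 0
]
Final: pos=(0,0), heading=0, 2 segment(s) drawn

Segment lengths:
  seg 1: (0,0) -> (2,0), length = 2
  seg 2: (2,0) -> (0,0), length = 2
Total = 4

Answer: 4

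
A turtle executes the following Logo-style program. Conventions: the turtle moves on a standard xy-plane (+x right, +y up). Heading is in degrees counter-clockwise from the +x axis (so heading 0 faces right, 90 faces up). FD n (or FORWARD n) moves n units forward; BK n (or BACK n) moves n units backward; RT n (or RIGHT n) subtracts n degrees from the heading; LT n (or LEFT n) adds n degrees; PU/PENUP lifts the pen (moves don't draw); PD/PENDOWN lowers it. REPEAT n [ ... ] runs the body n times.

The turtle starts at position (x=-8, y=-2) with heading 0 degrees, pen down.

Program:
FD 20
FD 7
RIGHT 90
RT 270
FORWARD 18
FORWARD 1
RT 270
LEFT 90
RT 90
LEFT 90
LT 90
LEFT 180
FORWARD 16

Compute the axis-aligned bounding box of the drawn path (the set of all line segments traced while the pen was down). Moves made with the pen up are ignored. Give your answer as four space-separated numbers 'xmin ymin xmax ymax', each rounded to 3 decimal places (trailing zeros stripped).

Answer: -8 -2 38 14

Derivation:
Executing turtle program step by step:
Start: pos=(-8,-2), heading=0, pen down
FD 20: (-8,-2) -> (12,-2) [heading=0, draw]
FD 7: (12,-2) -> (19,-2) [heading=0, draw]
RT 90: heading 0 -> 270
RT 270: heading 270 -> 0
FD 18: (19,-2) -> (37,-2) [heading=0, draw]
FD 1: (37,-2) -> (38,-2) [heading=0, draw]
RT 270: heading 0 -> 90
LT 90: heading 90 -> 180
RT 90: heading 180 -> 90
LT 90: heading 90 -> 180
LT 90: heading 180 -> 270
LT 180: heading 270 -> 90
FD 16: (38,-2) -> (38,14) [heading=90, draw]
Final: pos=(38,14), heading=90, 5 segment(s) drawn

Segment endpoints: x in {-8, 12, 19, 37, 38}, y in {-2, -2, -2, 14}
xmin=-8, ymin=-2, xmax=38, ymax=14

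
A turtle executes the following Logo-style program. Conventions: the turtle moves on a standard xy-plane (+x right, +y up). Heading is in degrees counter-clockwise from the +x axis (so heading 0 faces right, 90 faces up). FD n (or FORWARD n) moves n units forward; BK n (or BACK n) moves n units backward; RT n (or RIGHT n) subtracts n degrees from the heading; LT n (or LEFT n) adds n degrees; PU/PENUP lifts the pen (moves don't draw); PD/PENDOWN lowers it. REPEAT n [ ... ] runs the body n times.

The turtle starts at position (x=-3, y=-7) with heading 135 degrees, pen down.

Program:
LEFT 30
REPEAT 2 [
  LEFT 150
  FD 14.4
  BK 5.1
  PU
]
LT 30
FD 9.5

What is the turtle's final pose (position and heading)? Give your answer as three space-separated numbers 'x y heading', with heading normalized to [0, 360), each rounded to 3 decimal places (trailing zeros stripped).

Answer: -5.548 2.125 135

Derivation:
Executing turtle program step by step:
Start: pos=(-3,-7), heading=135, pen down
LT 30: heading 135 -> 165
REPEAT 2 [
  -- iteration 1/2 --
  LT 150: heading 165 -> 315
  FD 14.4: (-3,-7) -> (7.182,-17.182) [heading=315, draw]
  BK 5.1: (7.182,-17.182) -> (3.576,-13.576) [heading=315, draw]
  PU: pen up
  -- iteration 2/2 --
  LT 150: heading 315 -> 105
  FD 14.4: (3.576,-13.576) -> (-0.151,0.333) [heading=105, move]
  BK 5.1: (-0.151,0.333) -> (1.169,-4.593) [heading=105, move]
  PU: pen up
]
LT 30: heading 105 -> 135
FD 9.5: (1.169,-4.593) -> (-5.548,2.125) [heading=135, move]
Final: pos=(-5.548,2.125), heading=135, 2 segment(s) drawn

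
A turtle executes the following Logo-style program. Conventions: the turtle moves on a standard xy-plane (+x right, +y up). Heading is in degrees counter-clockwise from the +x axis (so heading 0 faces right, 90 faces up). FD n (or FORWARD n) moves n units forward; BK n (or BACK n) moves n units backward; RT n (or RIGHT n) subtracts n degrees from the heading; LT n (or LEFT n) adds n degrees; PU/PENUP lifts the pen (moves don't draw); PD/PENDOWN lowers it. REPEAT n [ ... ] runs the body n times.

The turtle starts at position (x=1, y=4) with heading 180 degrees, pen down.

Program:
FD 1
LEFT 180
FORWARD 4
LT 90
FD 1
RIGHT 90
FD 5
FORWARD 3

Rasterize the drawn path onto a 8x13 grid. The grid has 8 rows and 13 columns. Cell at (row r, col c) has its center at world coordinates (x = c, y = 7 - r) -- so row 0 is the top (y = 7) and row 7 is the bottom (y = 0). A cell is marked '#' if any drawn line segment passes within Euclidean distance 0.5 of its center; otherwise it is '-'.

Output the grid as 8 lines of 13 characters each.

Answer: -------------
-------------
----#########
#####--------
-------------
-------------
-------------
-------------

Derivation:
Segment 0: (1,4) -> (0,4)
Segment 1: (0,4) -> (4,4)
Segment 2: (4,4) -> (4,5)
Segment 3: (4,5) -> (9,5)
Segment 4: (9,5) -> (12,5)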